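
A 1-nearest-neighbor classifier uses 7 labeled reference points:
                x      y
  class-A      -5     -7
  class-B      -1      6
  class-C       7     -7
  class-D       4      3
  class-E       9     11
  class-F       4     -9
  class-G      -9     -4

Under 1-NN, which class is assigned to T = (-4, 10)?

Squared Euclidean distances:
d²(T, class-A) = (-4−(-5))² + (10−(-7))² = 1 + 289 = 290
d²(T, class-B) = (-4−(-1))² + (10−6)² = 9 + 16 = 25
d²(T, class-C) = (-4−7)² + (10−(-7))² = 121 + 289 = 410
d²(T, class-D) = (-4−4)² + (10−3)² = 64 + 49 = 113
d²(T, class-E) = (-4−9)² + (10−11)² = 169 + 1 = 170
d²(T, class-F) = (-4−4)² + (10−(-9))² = 64 + 361 = 425
d²(T, class-G) = (-4−(-9))² + (10−(-4))² = 25 + 196 = 221
Minimum is at class-B.

class-B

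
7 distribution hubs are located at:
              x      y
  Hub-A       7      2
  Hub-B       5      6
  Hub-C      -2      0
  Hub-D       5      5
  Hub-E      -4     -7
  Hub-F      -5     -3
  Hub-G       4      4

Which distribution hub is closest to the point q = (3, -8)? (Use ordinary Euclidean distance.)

Since √ is increasing, it suffices to compare squared distances:
d²(q, Hub-A) = (3−7)² + (-8−2)² = 16 + 100 = 116
d²(q, Hub-B) = (3−5)² + (-8−6)² = 4 + 196 = 200
d²(q, Hub-C) = (3−(-2))² + (-8−0)² = 25 + 64 = 89
d²(q, Hub-D) = (3−5)² + (-8−5)² = 4 + 169 = 173
d²(q, Hub-E) = (3−(-4))² + (-8−(-7))² = 49 + 1 = 50
d²(q, Hub-F) = (3−(-5))² + (-8−(-3))² = 64 + 25 = 89
d²(q, Hub-G) = (3−4)² + (-8−4)² = 1 + 144 = 145
Minimum is at Hub-E.

Hub-E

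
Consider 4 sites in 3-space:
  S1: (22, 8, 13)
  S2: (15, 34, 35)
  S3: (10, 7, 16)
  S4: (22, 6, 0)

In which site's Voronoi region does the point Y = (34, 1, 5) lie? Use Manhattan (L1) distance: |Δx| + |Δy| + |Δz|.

d(Y,S1) = 12 + 7 + 8 = 27
d(Y,S2) = 19 + 33 + 30 = 82
d(Y,S3) = 24 + 6 + 11 = 41
d(Y,S4) = 12 + 5 + 5 = 22
S4 is nearest.

S4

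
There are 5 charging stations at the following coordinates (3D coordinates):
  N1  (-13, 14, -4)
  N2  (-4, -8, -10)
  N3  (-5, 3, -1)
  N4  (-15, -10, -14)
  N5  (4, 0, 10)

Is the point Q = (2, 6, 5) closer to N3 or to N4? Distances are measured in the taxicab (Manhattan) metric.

N3

d(Q,N3) = |2−(-5)| + |6−3| + |5−(-1)| = 7 + 3 + 6 = 16
d(Q,N4) = |2−(-15)| + |6−(-10)| + |5−(-14)| = 17 + 16 + 19 = 52
16 < 52, so N3 is closer.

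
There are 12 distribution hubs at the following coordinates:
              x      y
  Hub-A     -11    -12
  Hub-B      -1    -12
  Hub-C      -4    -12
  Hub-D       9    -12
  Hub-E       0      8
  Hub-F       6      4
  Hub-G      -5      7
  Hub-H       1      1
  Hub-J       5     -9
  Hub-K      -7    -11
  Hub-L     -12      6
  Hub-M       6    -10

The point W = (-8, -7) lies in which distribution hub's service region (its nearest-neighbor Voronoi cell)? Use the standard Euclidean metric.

Squared Euclidean distances:
d²(W, Hub-A) = (-8−(-11))² + (-7−(-12))² = 9 + 25 = 34
d²(W, Hub-B) = (-8−(-1))² + (-7−(-12))² = 49 + 25 = 74
d²(W, Hub-C) = (-8−(-4))² + (-7−(-12))² = 16 + 25 = 41
d²(W, Hub-D) = (-8−9)² + (-7−(-12))² = 289 + 25 = 314
d²(W, Hub-E) = (-8−0)² + (-7−8)² = 64 + 225 = 289
d²(W, Hub-F) = (-8−6)² + (-7−4)² = 196 + 121 = 317
d²(W, Hub-G) = (-8−(-5))² + (-7−7)² = 9 + 196 = 205
d²(W, Hub-H) = (-8−1)² + (-7−1)² = 81 + 64 = 145
d²(W, Hub-J) = (-8−5)² + (-7−(-9))² = 169 + 4 = 173
d²(W, Hub-K) = (-8−(-7))² + (-7−(-11))² = 1 + 16 = 17
d²(W, Hub-L) = (-8−(-12))² + (-7−6)² = 16 + 169 = 185
d²(W, Hub-M) = (-8−6)² + (-7−(-10))² = 196 + 9 = 205
Minimum is at Hub-K.

Hub-K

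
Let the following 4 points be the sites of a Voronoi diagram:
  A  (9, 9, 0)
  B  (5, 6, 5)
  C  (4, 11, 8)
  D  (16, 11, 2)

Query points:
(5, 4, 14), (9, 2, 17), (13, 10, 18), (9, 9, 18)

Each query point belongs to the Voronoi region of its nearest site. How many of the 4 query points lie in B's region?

2

(5, 4, 14) — d² to each: A:237, B:85, C:86, D:314 → nearest is B
(9, 2, 17) — d² to each: A:338, B:176, C:187, D:355 → nearest is B
(13, 10, 18) — d² to each: A:341, B:249, C:182, D:266 → nearest is C
(9, 9, 18) — d² to each: A:324, B:194, C:129, D:309 → nearest is C
2 of the 4 points have B as nearest.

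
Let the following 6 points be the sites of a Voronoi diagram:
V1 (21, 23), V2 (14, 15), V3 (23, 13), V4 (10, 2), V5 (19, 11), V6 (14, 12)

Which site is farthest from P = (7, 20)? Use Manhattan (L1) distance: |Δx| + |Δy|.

V3

d(P,V1) = |7−21| + |20−23| = 14 + 3 = 17
d(P,V2) = |7−14| + |20−15| = 7 + 5 = 12
d(P,V3) = |7−23| + |20−13| = 16 + 7 = 23
d(P,V4) = |7−10| + |20−2| = 3 + 18 = 21
d(P,V5) = |7−19| + |20−11| = 12 + 9 = 21
d(P,V6) = |7−14| + |20−12| = 7 + 8 = 15
The largest is to V3.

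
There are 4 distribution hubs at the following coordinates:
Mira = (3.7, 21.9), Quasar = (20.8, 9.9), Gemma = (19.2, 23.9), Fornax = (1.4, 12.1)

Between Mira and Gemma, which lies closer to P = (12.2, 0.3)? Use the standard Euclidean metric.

Compare squared distances:
d²(P, Mira) = (12.2−3.7)² + (0.3−21.9)² = 72.25 + 466.56 = 538.81
d²(P, Gemma) = (12.2−19.2)² + (0.3−23.9)² = 49 + 556.96 = 605.96
538.81 < 605.96, so Mira is closer.

Mira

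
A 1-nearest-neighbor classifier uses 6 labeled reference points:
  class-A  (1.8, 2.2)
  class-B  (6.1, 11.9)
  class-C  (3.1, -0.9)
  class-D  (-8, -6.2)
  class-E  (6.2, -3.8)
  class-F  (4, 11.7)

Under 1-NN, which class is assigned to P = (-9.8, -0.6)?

class-D

Compare squared distances (the ordering matches that of the actual distances):
d²(P, class-A) = (-9.8−1.8)² + (-0.6−2.2)² = 134.56 + 7.84 = 142.4
d²(P, class-B) = (-9.8−6.1)² + (-0.6−11.9)² = 252.81 + 156.25 = 409.06
d²(P, class-C) = (-9.8−3.1)² + (-0.6−(-0.9))² = 166.41 + 0.09 = 166.5
d²(P, class-D) = (-9.8−(-8))² + (-0.6−(-6.2))² = 3.24 + 31.36 = 34.6
d²(P, class-E) = (-9.8−6.2)² + (-0.6−(-3.8))² = 256 + 10.24 = 266.24
d²(P, class-F) = (-9.8−4)² + (-0.6−11.7)² = 190.44 + 151.29 = 341.73
Minimum is at class-D.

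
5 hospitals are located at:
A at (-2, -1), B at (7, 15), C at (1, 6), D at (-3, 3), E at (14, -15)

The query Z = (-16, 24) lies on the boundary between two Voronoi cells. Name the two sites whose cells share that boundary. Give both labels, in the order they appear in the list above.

B and D

Squared distances from Z to each site:
|ZA|² = (-16−(-2))² + (24−(-1))² = 196 + 625 = 821
|ZB|² = (-16−7)² + (24−15)² = 529 + 81 = 610
|ZC|² = (-16−1)² + (24−6)² = 289 + 324 = 613
|ZD|² = (-16−(-3))² + (24−3)² = 169 + 441 = 610
|ZE|² = (-16−14)² + (24−(-15))² = 900 + 1521 = 2421
Z is equidistant from B and D (both at squared distance 610), and every other site is strictly farther — so Z lies on the B–D Voronoi edge.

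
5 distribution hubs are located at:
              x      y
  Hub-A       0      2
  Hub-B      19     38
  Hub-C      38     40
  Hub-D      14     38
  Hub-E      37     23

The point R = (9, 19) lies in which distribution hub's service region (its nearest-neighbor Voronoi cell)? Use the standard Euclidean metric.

Since √ is increasing, it suffices to compare squared distances:
d²(R, Hub-A) = (9−0)² + (19−2)² = 81 + 289 = 370
d²(R, Hub-B) = (9−19)² + (19−38)² = 100 + 361 = 461
d²(R, Hub-C) = (9−38)² + (19−40)² = 841 + 441 = 1282
d²(R, Hub-D) = (9−14)² + (19−38)² = 25 + 361 = 386
d²(R, Hub-E) = (9−37)² + (19−23)² = 784 + 16 = 800
The smallest is to Hub-A, so R lies in the Voronoi region of Hub-A.

Hub-A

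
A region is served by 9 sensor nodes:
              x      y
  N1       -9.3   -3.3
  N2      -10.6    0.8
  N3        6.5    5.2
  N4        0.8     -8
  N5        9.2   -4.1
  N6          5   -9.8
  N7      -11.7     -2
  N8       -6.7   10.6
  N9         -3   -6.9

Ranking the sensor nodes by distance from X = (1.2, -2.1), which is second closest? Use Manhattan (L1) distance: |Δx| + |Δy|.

N9

d(X,N1) = 10.5 + 1.2 = 11.7
d(X,N2) = 11.8 + 2.9 = 14.7
d(X,N3) = 5.3 + 7.3 = 12.6
d(X,N4) = 0.4 + 5.9 = 6.3
d(X,N5) = 8 + 2 = 10
d(X,N6) = 3.8 + 7.7 = 11.5
d(X,N7) = 12.9 + 0.1 = 13
d(X,N8) = 7.9 + 12.7 = 20.6
d(X,N9) = 4.2 + 4.8 = 9
Sorted ascending: N4, N9, N5, … — the second-nearest is N9.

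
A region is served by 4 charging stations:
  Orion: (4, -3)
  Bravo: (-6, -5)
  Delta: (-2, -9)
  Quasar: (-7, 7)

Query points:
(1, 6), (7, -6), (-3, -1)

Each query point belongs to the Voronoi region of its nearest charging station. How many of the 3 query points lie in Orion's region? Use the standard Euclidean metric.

(1, 6) — d² to each: Orion:90, Bravo:170, Delta:234, Quasar:65 → nearest is Quasar
(7, -6) — d² to each: Orion:18, Bravo:170, Delta:90, Quasar:365 → nearest is Orion
(-3, -1) — d² to each: Orion:53, Bravo:25, Delta:65, Quasar:80 → nearest is Bravo
1 of the 3 points has Orion as nearest.

1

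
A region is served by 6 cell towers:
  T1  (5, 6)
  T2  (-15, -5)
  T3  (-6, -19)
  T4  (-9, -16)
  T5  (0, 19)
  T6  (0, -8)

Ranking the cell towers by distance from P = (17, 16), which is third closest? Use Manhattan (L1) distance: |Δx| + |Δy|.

d(P,T1) = 12 + 10 = 22
d(P,T2) = 32 + 21 = 53
d(P,T3) = 23 + 35 = 58
d(P,T4) = 26 + 32 = 58
d(P,T5) = 17 + 3 = 20
d(P,T6) = 17 + 24 = 41
Sorted ascending: T5, T1, T6, T2, … — the third-nearest is T6.

T6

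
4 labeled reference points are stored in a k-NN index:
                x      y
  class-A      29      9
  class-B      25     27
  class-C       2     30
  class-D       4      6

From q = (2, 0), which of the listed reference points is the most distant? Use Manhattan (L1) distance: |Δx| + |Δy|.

class-B

d(q, class-A) = 27 + 9 = 36
d(q, class-B) = 23 + 27 = 50
d(q, class-C) = 0 + 30 = 30
d(q, class-D) = 2 + 6 = 8
The largest is to class-B.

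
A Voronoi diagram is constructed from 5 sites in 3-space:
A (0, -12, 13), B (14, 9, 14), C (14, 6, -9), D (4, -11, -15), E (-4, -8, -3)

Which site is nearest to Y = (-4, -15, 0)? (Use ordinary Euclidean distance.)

E

Since √ is increasing, it suffices to compare squared distances:
|YA|² = (-4−0)² + (-15−(-12))² + (0−13)² = 16 + 9 + 169 = 194
|YB|² = (-4−14)² + (-15−9)² + (0−14)² = 324 + 576 + 196 = 1096
|YC|² = (-4−14)² + (-15−6)² + (0−(-9))² = 324 + 441 + 81 = 846
|YD|² = (-4−4)² + (-15−(-11))² + (0−(-15))² = 64 + 16 + 225 = 305
|YE|² = (-4−(-4))² + (-15−(-8))² + (0−(-3))² = 0 + 49 + 9 = 58
The smallest is to E, so Y lies in the Voronoi region of E.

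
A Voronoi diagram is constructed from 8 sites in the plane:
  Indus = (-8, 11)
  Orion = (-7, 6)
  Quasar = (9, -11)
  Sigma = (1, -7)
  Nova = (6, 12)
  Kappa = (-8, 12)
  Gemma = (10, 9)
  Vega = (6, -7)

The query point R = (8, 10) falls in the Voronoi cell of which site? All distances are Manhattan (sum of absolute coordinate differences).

Gemma

d(R, Indus) = |8−(-8)| + |10−11| = 16 + 1 = 17
d(R, Orion) = |8−(-7)| + |10−6| = 15 + 4 = 19
d(R, Quasar) = |8−9| + |10−(-11)| = 1 + 21 = 22
d(R, Sigma) = |8−1| + |10−(-7)| = 7 + 17 = 24
d(R, Nova) = |8−6| + |10−12| = 2 + 2 = 4
d(R, Kappa) = |8−(-8)| + |10−12| = 16 + 2 = 18
d(R, Gemma) = |8−10| + |10−9| = 2 + 1 = 3
d(R, Vega) = |8−6| + |10−(-7)| = 2 + 17 = 19
Minimum is at Gemma.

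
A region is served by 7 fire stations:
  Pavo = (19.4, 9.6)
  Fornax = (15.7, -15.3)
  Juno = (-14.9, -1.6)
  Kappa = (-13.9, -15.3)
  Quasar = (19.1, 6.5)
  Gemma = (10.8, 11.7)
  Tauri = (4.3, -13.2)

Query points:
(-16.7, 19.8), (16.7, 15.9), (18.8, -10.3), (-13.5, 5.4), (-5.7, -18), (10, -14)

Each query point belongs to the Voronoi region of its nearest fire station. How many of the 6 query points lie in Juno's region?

(-16.7, 19.8) — d² to each: Pavo:1407.25, Fornax:2281.77, Juno:461.2, Kappa:1239.85, Quasar:1458.53, Gemma:821.86, Tauri:1530 → nearest is Juno
(16.7, 15.9) — d² to each: Pavo:46.98, Fornax:974.44, Juno:1304.81, Kappa:1909.8, Quasar:94.12, Gemma:52.45, Tauri:1000.57 → nearest is Pavo
(18.8, -10.3) — d² to each: Pavo:396.37, Fornax:34.61, Juno:1211.38, Kappa:1094.29, Quasar:282.33, Gemma:548, Tauri:218.66 → nearest is Fornax
(-13.5, 5.4) — d² to each: Pavo:1100.05, Fornax:1281.13, Juno:50.96, Kappa:428.65, Quasar:1063.97, Gemma:630.18, Tauri:662.8 → nearest is Juno
(-5.7, -18) — d² to each: Pavo:1391.77, Fornax:465.25, Juno:353.6, Kappa:74.53, Quasar:1215.29, Gemma:1154.34, Tauri:123.04 → nearest is Kappa
(10, -14) — d² to each: Pavo:645.32, Fornax:34.18, Juno:773.77, Kappa:572.9, Quasar:503.06, Gemma:661.13, Tauri:33.13 → nearest is Tauri
2 of the 6 points have Juno as nearest.

2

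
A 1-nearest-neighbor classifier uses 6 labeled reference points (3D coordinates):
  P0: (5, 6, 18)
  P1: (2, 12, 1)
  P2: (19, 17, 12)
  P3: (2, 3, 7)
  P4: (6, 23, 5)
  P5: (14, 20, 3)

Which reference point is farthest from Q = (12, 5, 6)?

P4

Squared Euclidean distances:
|QP0|² = (12−5)² + (5−6)² + (6−18)² = 49 + 1 + 144 = 194
|QP1|² = (12−2)² + (5−12)² + (6−1)² = 100 + 49 + 25 = 174
|QP2|² = (12−19)² + (5−17)² + (6−12)² = 49 + 144 + 36 = 229
|QP3|² = (12−2)² + (5−3)² + (6−7)² = 100 + 4 + 1 = 105
|QP4|² = (12−6)² + (5−23)² + (6−5)² = 36 + 324 + 1 = 361
|QP5|² = (12−14)² + (5−20)² + (6−3)² = 4 + 225 + 9 = 238
The largest is to P4.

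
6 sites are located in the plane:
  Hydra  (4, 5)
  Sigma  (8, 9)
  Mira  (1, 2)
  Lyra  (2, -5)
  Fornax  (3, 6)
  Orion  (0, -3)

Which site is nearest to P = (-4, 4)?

Squared Euclidean distances:
d²(P, Hydra) = (-4−4)² + (4−5)² = 64 + 1 = 65
d²(P, Sigma) = (-4−8)² + (4−9)² = 144 + 25 = 169
d²(P, Mira) = (-4−1)² + (4−2)² = 25 + 4 = 29
d²(P, Lyra) = (-4−2)² + (4−(-5))² = 36 + 81 = 117
d²(P, Fornax) = (-4−3)² + (4−6)² = 49 + 4 = 53
d²(P, Orion) = (-4−0)² + (4−(-3))² = 16 + 49 = 65
Minimum is at Mira.

Mira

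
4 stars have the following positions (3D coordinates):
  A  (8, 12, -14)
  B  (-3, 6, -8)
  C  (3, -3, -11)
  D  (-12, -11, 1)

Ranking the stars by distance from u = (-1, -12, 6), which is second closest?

Compare squared distances (the ordering matches that of the actual distances):
|uA|² = (-1−8)² + (-12−12)² + (6−(-14))² = 81 + 576 + 400 = 1057
|uB|² = (-1−(-3))² + (-12−6)² + (6−(-8))² = 4 + 324 + 196 = 524
|uC|² = (-1−3)² + (-12−(-3))² + (6−(-11))² = 16 + 81 + 289 = 386
|uD|² = (-1−(-12))² + (-12−(-11))² + (6−1)² = 121 + 1 + 25 = 147
Sorted ascending: D, C, B, … — the second-nearest is C.

C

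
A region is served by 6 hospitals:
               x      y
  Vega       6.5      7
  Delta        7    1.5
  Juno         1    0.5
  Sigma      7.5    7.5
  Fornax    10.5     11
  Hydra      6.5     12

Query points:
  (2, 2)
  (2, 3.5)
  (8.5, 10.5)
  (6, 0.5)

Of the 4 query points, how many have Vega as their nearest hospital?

(2, 2) — d² to each: Vega:45.25, Delta:25.25, Juno:3.25, Sigma:60.5, Fornax:153.25, Hydra:120.25 → nearest is Juno
(2, 3.5) — d² to each: Vega:32.5, Delta:29, Juno:10, Sigma:46.25, Fornax:128.5, Hydra:92.5 → nearest is Juno
(8.5, 10.5) — d² to each: Vega:16.25, Delta:83.25, Juno:156.25, Sigma:10, Fornax:4.25, Hydra:6.25 → nearest is Fornax
(6, 0.5) — d² to each: Vega:42.5, Delta:2, Juno:25, Sigma:51.25, Fornax:130.5, Hydra:132.5 → nearest is Delta
0 of the 4 points have Vega as nearest.

0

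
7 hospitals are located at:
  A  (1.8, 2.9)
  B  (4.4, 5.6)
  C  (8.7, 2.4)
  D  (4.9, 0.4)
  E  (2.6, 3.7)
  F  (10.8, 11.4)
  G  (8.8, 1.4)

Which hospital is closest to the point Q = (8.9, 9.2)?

Squared Euclidean distances:
|QA|² = (8.9−1.8)² + (9.2−2.9)² = 50.41 + 39.69 = 90.1
|QB|² = (8.9−4.4)² + (9.2−5.6)² = 20.25 + 12.96 = 33.21
|QC|² = (8.9−8.7)² + (9.2−2.4)² = 0.04 + 46.24 = 46.28
|QD|² = (8.9−4.9)² + (9.2−0.4)² = 16 + 77.44 = 93.44
|QE|² = (8.9−2.6)² + (9.2−3.7)² = 39.69 + 30.25 = 69.94
|QF|² = (8.9−10.8)² + (9.2−11.4)² = 3.61 + 4.84 = 8.45
|QG|² = (8.9−8.8)² + (9.2−1.4)² = 0.01 + 60.84 = 60.85
F is nearest.

F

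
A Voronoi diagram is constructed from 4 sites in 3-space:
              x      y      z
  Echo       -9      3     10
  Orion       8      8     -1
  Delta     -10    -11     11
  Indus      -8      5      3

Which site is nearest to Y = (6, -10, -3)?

Orion

Squared Euclidean distances:
d²(Y, Echo) = 225 + 169 + 169 = 563
d²(Y, Orion) = 4 + 324 + 4 = 332
d²(Y, Delta) = 256 + 1 + 196 = 453
d²(Y, Indus) = 196 + 225 + 36 = 457
The smallest is to Orion, so Y lies in the Voronoi region of Orion.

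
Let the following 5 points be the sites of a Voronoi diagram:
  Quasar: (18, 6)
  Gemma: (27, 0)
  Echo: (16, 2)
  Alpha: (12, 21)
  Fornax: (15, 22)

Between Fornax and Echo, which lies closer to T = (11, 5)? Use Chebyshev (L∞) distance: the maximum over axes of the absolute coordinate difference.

d(T, Fornax) = max(4, 17) = 17
d(T, Echo) = max(5, 3) = 5
17 > 5, so Echo is closer.

Echo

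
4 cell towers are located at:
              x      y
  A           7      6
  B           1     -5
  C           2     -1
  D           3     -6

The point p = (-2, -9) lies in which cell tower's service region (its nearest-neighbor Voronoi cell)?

B

Squared Euclidean distances:
|pA|² = 81 + 225 = 306
|pB|² = 9 + 16 = 25
|pC|² = 16 + 64 = 80
|pD|² = 25 + 9 = 34
B is nearest.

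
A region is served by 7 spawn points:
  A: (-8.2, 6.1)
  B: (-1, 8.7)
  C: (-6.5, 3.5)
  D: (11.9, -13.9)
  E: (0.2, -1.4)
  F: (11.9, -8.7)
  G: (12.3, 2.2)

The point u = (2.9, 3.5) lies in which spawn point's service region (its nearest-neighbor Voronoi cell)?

E

Since √ is increasing, it suffices to compare squared distances:
|uA|² = (2.9−(-8.2))² + (3.5−6.1)² = 123.21 + 6.76 = 129.97
|uB|² = (2.9−(-1))² + (3.5−8.7)² = 15.21 + 27.04 = 42.25
|uC|² = (2.9−(-6.5))² + (3.5−3.5)² = 88.36 + 0 = 88.36
|uD|² = (2.9−11.9)² + (3.5−(-13.9))² = 81 + 302.76 = 383.76
|uE|² = (2.9−0.2)² + (3.5−(-1.4))² = 7.29 + 24.01 = 31.3
|uF|² = (2.9−11.9)² + (3.5−(-8.7))² = 81 + 148.84 = 229.84
|uG|² = (2.9−12.3)² + (3.5−2.2)² = 88.36 + 1.69 = 90.05
The smallest is to E, so u lies in the Voronoi region of E.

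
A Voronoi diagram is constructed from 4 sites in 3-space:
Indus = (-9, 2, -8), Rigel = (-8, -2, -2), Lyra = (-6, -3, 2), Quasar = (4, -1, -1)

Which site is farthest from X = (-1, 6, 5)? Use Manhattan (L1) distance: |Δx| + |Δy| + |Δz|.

d(X, Indus) = 8 + 4 + 13 = 25
d(X, Rigel) = 7 + 8 + 7 = 22
d(X, Lyra) = 5 + 9 + 3 = 17
d(X, Quasar) = 5 + 7 + 6 = 18
The largest is to Indus.

Indus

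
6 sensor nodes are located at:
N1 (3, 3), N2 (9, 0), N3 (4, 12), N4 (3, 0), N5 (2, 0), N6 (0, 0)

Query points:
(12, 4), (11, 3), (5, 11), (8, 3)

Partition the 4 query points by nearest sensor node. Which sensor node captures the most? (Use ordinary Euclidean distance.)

N2

(12, 4) — d² to each: N1:82, N2:25, N3:128, N4:97, N5:116, N6:160 → nearest is N2
(11, 3) — d² to each: N1:64, N2:13, N3:130, N4:73, N5:90, N6:130 → nearest is N2
(5, 11) — d² to each: N1:68, N2:137, N3:2, N4:125, N5:130, N6:146 → nearest is N3
(8, 3) — d² to each: N1:25, N2:10, N3:97, N4:34, N5:45, N6:73 → nearest is N2
Tally — N2:3, N3:1. N2 captures the most (3).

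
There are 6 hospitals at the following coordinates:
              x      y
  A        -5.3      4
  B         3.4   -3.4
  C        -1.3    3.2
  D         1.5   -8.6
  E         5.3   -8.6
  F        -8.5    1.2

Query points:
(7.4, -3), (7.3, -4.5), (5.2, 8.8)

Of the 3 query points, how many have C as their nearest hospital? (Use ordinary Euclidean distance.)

1

(7.4, -3) — d² to each: A:210.29, B:16.16, C:114.13, D:66.17, E:35.77, F:270.45 → nearest is B
(7.3, -4.5) — d² to each: A:231.01, B:16.42, C:133.25, D:50.45, E:20.81, F:282.13 → nearest is B
(5.2, 8.8) — d² to each: A:133.29, B:152.08, C:73.61, D:316.45, E:302.77, F:245.45 → nearest is C
1 of the 3 points has C as nearest.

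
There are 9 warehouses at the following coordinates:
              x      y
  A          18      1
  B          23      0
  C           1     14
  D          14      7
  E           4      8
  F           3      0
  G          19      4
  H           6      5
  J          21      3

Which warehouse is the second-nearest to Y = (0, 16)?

E

Squared Euclidean distances:
|YA|² = 324 + 225 = 549
|YB|² = 529 + 256 = 785
|YC|² = 1 + 4 = 5
|YD|² = 196 + 81 = 277
|YE|² = 16 + 64 = 80
|YF|² = 9 + 256 = 265
|YG|² = 361 + 144 = 505
|YH|² = 36 + 121 = 157
|YJ|² = 441 + 169 = 610
Sorted ascending: C, E, H, … — the second-nearest is E.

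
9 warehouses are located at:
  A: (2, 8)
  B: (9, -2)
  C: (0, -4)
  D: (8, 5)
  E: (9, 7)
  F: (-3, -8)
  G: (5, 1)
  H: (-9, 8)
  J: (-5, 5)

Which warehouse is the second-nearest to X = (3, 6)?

D

Compare squared distances (the ordering matches that of the actual distances):
|XA|² = 1 + 4 = 5
|XB|² = 36 + 64 = 100
|XC|² = 9 + 100 = 109
|XD|² = 25 + 1 = 26
|XE|² = 36 + 1 = 37
|XF|² = 36 + 196 = 232
|XG|² = 4 + 25 = 29
|XH|² = 144 + 4 = 148
|XJ|² = 64 + 1 = 65
Sorted ascending: A, D, G, … — the second-nearest is D.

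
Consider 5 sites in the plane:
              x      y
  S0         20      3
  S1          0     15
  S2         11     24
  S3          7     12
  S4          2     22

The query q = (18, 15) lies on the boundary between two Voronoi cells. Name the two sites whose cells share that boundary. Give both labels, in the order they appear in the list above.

Squared distances from q to each site:
|qS0|² = (18−20)² + (15−3)² = 4 + 144 = 148
|qS1|² = (18−0)² + (15−15)² = 324 + 0 = 324
|qS2|² = (18−11)² + (15−24)² = 49 + 81 = 130
|qS3|² = (18−7)² + (15−12)² = 121 + 9 = 130
|qS4|² = (18−2)² + (15−22)² = 256 + 49 = 305
q is equidistant from S2 and S3 (both at squared distance 130), and every other site is strictly farther — so q lies on the S2–S3 Voronoi edge.

S2 and S3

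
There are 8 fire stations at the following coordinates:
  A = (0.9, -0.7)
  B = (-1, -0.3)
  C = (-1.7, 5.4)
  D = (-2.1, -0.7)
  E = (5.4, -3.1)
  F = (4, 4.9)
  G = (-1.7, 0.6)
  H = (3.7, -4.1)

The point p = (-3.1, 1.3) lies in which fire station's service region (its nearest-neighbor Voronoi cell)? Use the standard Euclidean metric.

Since √ is increasing, it suffices to compare squared distances:
|pA|² = (-3.1−0.9)² + (1.3−(-0.7))² = 16 + 4 = 20
|pB|² = (-3.1−(-1))² + (1.3−(-0.3))² = 4.41 + 2.56 = 6.97
|pC|² = (-3.1−(-1.7))² + (1.3−5.4)² = 1.96 + 16.81 = 18.77
|pD|² = (-3.1−(-2.1))² + (1.3−(-0.7))² = 1 + 4 = 5
|pE|² = (-3.1−5.4)² + (1.3−(-3.1))² = 72.25 + 19.36 = 91.61
|pF|² = (-3.1−4)² + (1.3−4.9)² = 50.41 + 12.96 = 63.37
|pG|² = (-3.1−(-1.7))² + (1.3−0.6)² = 1.96 + 0.49 = 2.45
|pH|² = (-3.1−3.7)² + (1.3−(-4.1))² = 46.24 + 29.16 = 75.4
Minimum is at G.

G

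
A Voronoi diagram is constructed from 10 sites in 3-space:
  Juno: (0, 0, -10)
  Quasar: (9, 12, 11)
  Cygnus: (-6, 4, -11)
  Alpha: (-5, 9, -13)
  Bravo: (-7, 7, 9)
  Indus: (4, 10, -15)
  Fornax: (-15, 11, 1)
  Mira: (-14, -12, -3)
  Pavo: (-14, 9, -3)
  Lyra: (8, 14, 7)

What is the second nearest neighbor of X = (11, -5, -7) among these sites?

Compare squared distances (the ordering matches that of the actual distances):
d²(X, Juno) = 121 + 25 + 9 = 155
d²(X, Quasar) = 4 + 289 + 324 = 617
d²(X, Cygnus) = 289 + 81 + 16 = 386
d²(X, Alpha) = 256 + 196 + 36 = 488
d²(X, Bravo) = 324 + 144 + 256 = 724
d²(X, Indus) = 49 + 225 + 64 = 338
d²(X, Fornax) = 676 + 256 + 64 = 996
d²(X, Mira) = 625 + 49 + 16 = 690
d²(X, Pavo) = 625 + 196 + 16 = 837
d²(X, Lyra) = 9 + 361 + 196 = 566
Sorted ascending: Juno, Indus, Cygnus, … — the second-nearest is Indus.

Indus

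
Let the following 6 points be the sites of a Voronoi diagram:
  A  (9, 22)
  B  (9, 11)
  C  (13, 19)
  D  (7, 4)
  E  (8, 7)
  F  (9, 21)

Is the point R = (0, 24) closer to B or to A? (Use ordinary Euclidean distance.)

A

Compare squared distances:
|RB|² = (0−9)² + (24−11)² = 81 + 169 = 250
|RA|² = (0−9)² + (24−22)² = 81 + 4 = 85
250 > 85, so A is closer.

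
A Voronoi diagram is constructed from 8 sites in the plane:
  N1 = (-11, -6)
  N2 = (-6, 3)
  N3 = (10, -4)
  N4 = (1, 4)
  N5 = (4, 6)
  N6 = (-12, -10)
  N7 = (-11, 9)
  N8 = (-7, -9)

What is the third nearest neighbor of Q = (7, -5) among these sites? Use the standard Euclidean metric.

N5

Squared Euclidean distances:
|QN1|² = (7−(-11))² + (-5−(-6))² = 324 + 1 = 325
|QN2|² = (7−(-6))² + (-5−3)² = 169 + 64 = 233
|QN3|² = (7−10)² + (-5−(-4))² = 9 + 1 = 10
|QN4|² = (7−1)² + (-5−4)² = 36 + 81 = 117
|QN5|² = (7−4)² + (-5−6)² = 9 + 121 = 130
|QN6|² = (7−(-12))² + (-5−(-10))² = 361 + 25 = 386
|QN7|² = (7−(-11))² + (-5−9)² = 324 + 196 = 520
|QN8|² = (7−(-7))² + (-5−(-9))² = 196 + 16 = 212
Sorted ascending: N3, N4, N5, N8, … — the third-nearest is N5.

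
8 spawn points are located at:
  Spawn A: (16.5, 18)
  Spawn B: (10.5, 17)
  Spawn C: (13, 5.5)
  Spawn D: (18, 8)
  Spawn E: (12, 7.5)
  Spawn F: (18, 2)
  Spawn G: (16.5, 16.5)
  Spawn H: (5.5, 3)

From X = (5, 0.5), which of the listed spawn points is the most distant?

Spawn A

Compare squared distances (the ordering matches that of the actual distances):
d²(X, Spawn A) = (5−16.5)² + (0.5−18)² = 132.25 + 306.25 = 438.5
d²(X, Spawn B) = (5−10.5)² + (0.5−17)² = 30.25 + 272.25 = 302.5
d²(X, Spawn C) = (5−13)² + (0.5−5.5)² = 64 + 25 = 89
d²(X, Spawn D) = (5−18)² + (0.5−8)² = 169 + 56.25 = 225.25
d²(X, Spawn E) = (5−12)² + (0.5−7.5)² = 49 + 49 = 98
d²(X, Spawn F) = (5−18)² + (0.5−2)² = 169 + 2.25 = 171.25
d²(X, Spawn G) = (5−16.5)² + (0.5−16.5)² = 132.25 + 256 = 388.25
d²(X, Spawn H) = (5−5.5)² + (0.5−3)² = 0.25 + 6.25 = 6.5
The largest is to Spawn A.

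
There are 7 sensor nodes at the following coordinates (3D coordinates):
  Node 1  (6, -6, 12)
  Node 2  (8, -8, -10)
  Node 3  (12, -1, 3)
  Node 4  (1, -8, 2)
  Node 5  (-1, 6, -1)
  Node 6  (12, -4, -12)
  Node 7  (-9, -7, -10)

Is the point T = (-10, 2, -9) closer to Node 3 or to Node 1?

Compare squared distances:
d²(T, Node 3) = (-10−12)² + (2−(-1))² + (-9−3)² = 484 + 9 + 144 = 637
d²(T, Node 1) = (-10−6)² + (2−(-6))² + (-9−12)² = 256 + 64 + 441 = 761
637 < 761, so Node 3 is closer.

Node 3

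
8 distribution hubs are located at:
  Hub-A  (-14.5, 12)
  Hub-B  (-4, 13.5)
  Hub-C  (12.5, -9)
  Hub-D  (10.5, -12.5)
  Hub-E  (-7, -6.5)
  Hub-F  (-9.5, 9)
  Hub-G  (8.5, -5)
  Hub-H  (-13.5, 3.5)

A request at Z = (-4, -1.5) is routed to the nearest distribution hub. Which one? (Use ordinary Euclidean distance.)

Hub-E

Squared Euclidean distances:
d²(Z, Hub-A) = 110.25 + 182.25 = 292.5
d²(Z, Hub-B) = 0 + 225 = 225
d²(Z, Hub-C) = 272.25 + 56.25 = 328.5
d²(Z, Hub-D) = 210.25 + 121 = 331.25
d²(Z, Hub-E) = 9 + 25 = 34
d²(Z, Hub-F) = 30.25 + 110.25 = 140.5
d²(Z, Hub-G) = 156.25 + 12.25 = 168.5
d²(Z, Hub-H) = 90.25 + 25 = 115.25
The smallest is to Hub-E, so Z lies in the Voronoi region of Hub-E.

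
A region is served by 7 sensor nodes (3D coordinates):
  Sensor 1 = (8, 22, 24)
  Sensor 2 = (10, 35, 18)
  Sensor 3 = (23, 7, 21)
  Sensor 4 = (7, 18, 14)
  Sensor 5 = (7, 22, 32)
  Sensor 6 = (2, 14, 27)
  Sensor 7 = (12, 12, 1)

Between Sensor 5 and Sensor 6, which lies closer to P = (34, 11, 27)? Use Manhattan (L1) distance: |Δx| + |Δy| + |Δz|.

Sensor 6

d(P, Sensor 5) = |34−7| + |11−22| + |27−32| = 27 + 11 + 5 = 43
d(P, Sensor 6) = |34−2| + |11−14| + |27−27| = 32 + 3 + 0 = 35
43 > 35, so Sensor 6 is closer.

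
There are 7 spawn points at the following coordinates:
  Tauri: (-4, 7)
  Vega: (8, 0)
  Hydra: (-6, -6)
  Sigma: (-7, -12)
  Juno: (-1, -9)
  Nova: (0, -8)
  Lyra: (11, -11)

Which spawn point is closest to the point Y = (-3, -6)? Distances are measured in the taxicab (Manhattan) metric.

d(Y, Tauri) = |-3−(-4)| + |-6−7| = 1 + 13 = 14
d(Y, Vega) = |-3−8| + |-6−0| = 11 + 6 = 17
d(Y, Hydra) = |-3−(-6)| + |-6−(-6)| = 3 + 0 = 3
d(Y, Sigma) = |-3−(-7)| + |-6−(-12)| = 4 + 6 = 10
d(Y, Juno) = |-3−(-1)| + |-6−(-9)| = 2 + 3 = 5
d(Y, Nova) = |-3−0| + |-6−(-8)| = 3 + 2 = 5
d(Y, Lyra) = |-3−11| + |-6−(-11)| = 14 + 5 = 19
The smallest is to Hydra, so Y lies in the Voronoi region of Hydra.

Hydra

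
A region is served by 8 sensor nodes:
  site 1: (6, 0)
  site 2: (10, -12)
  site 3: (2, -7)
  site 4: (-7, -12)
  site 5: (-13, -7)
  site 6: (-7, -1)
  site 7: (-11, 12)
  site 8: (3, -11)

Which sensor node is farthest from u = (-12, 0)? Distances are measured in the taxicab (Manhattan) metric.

site 2

d(u, site 1) = |-12−6| + |0−0| = 18 + 0 = 18
d(u, site 2) = |-12−10| + |0−(-12)| = 22 + 12 = 34
d(u, site 3) = |-12−2| + |0−(-7)| = 14 + 7 = 21
d(u, site 4) = |-12−(-7)| + |0−(-12)| = 5 + 12 = 17
d(u, site 5) = |-12−(-13)| + |0−(-7)| = 1 + 7 = 8
d(u, site 6) = |-12−(-7)| + |0−(-1)| = 5 + 1 = 6
d(u, site 7) = |-12−(-11)| + |0−12| = 1 + 12 = 13
d(u, site 8) = |-12−3| + |0−(-11)| = 15 + 11 = 26
The largest is to site 2.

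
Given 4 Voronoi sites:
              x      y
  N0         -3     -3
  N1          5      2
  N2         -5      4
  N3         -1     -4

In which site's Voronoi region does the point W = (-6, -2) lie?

Squared Euclidean distances:
|WN0|² = (-6−(-3))² + (-2−(-3))² = 9 + 1 = 10
|WN1|² = (-6−5)² + (-2−2)² = 121 + 16 = 137
|WN2|² = (-6−(-5))² + (-2−4)² = 1 + 36 = 37
|WN3|² = (-6−(-1))² + (-2−(-4))² = 25 + 4 = 29
N0 is nearest.

N0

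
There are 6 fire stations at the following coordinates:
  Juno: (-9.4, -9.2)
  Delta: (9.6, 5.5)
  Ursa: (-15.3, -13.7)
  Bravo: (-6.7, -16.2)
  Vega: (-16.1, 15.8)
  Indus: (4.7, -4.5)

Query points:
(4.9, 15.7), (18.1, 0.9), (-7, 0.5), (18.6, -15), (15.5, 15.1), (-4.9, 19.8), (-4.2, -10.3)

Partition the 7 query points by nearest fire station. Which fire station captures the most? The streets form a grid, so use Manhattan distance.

(4.9, 15.7) — d to each: Juno:39.2, Delta:14.9, Ursa:49.6, Bravo:43.5, Vega:21.1, Indus:20.4 → nearest is Delta
(18.1, 0.9) — d to each: Juno:37.6, Delta:13.1, Ursa:48, Bravo:41.9, Vega:49.1, Indus:18.8 → nearest is Delta
(-7, 0.5) — d to each: Juno:12.1, Delta:21.6, Ursa:22.5, Bravo:17, Vega:24.4, Indus:16.7 → nearest is Juno
(18.6, -15) — d to each: Juno:33.8, Delta:29.5, Ursa:35.2, Bravo:26.5, Vega:65.5, Indus:24.4 → nearest is Indus
(15.5, 15.1) — d to each: Juno:49.2, Delta:15.5, Ursa:59.6, Bravo:53.5, Vega:32.3, Indus:30.4 → nearest is Delta
(-4.9, 19.8) — d to each: Juno:33.5, Delta:28.8, Ursa:43.9, Bravo:37.8, Vega:15.2, Indus:33.9 → nearest is Vega
(-4.2, -10.3) — d to each: Juno:6.3, Delta:29.6, Ursa:14.5, Bravo:8.4, Vega:38, Indus:14.7 → nearest is Juno
Tally — Juno:2, Delta:3, Vega:1, Indus:1. Delta captures the most (3).

Delta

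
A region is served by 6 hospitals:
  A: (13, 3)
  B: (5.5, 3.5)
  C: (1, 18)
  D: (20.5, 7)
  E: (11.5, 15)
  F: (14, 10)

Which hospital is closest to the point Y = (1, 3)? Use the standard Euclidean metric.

B

Since √ is increasing, it suffices to compare squared distances:
|YA|² = (1−13)² + (3−3)² = 144 + 0 = 144
|YB|² = (1−5.5)² + (3−3.5)² = 20.25 + 0.25 = 20.5
|YC|² = (1−1)² + (3−18)² = 0 + 225 = 225
|YD|² = (1−20.5)² + (3−7)² = 380.25 + 16 = 396.25
|YE|² = (1−11.5)² + (3−15)² = 110.25 + 144 = 254.25
|YF|² = (1−14)² + (3−10)² = 169 + 49 = 218
The smallest is to B, so Y lies in the Voronoi region of B.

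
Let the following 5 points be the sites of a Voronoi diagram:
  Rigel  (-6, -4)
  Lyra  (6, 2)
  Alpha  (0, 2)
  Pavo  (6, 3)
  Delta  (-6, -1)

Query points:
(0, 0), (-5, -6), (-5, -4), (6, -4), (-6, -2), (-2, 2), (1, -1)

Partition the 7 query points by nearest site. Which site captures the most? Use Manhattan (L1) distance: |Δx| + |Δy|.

Alpha

(0, 0) — d to each: Rigel:10, Lyra:8, Alpha:2, Pavo:9, Delta:7 → nearest is Alpha
(-5, -6) — d to each: Rigel:3, Lyra:19, Alpha:13, Pavo:20, Delta:6 → nearest is Rigel
(-5, -4) — d to each: Rigel:1, Lyra:17, Alpha:11, Pavo:18, Delta:4 → nearest is Rigel
(6, -4) — d to each: Rigel:12, Lyra:6, Alpha:12, Pavo:7, Delta:15 → nearest is Lyra
(-6, -2) — d to each: Rigel:2, Lyra:16, Alpha:10, Pavo:17, Delta:1 → nearest is Delta
(-2, 2) — d to each: Rigel:10, Lyra:8, Alpha:2, Pavo:9, Delta:7 → nearest is Alpha
(1, -1) — d to each: Rigel:10, Lyra:8, Alpha:4, Pavo:9, Delta:7 → nearest is Alpha
Tally — Rigel:2, Lyra:1, Alpha:3, Delta:1. Alpha captures the most (3).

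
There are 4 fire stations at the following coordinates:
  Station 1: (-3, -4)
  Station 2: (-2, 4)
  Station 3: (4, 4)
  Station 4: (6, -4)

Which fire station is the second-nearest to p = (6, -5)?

Station 1

Compare squared distances (the ordering matches that of the actual distances):
d²(p, Station 1) = (6−(-3))² + (-5−(-4))² = 81 + 1 = 82
d²(p, Station 2) = (6−(-2))² + (-5−4)² = 64 + 81 = 145
d²(p, Station 3) = (6−4)² + (-5−4)² = 4 + 81 = 85
d²(p, Station 4) = (6−6)² + (-5−(-4))² = 0 + 1 = 1
Sorted ascending: Station 4, Station 1, Station 3, … — the second-nearest is Station 1.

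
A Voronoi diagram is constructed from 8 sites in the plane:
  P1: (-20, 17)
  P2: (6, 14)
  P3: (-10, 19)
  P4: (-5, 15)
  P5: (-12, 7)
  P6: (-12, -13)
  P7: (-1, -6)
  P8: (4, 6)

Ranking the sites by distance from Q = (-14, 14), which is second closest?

Compare squared distances (the ordering matches that of the actual distances):
|QP1|² = (-14−(-20))² + (14−17)² = 36 + 9 = 45
|QP2|² = (-14−6)² + (14−14)² = 400 + 0 = 400
|QP3|² = (-14−(-10))² + (14−19)² = 16 + 25 = 41
|QP4|² = (-14−(-5))² + (14−15)² = 81 + 1 = 82
|QP5|² = (-14−(-12))² + (14−7)² = 4 + 49 = 53
|QP6|² = (-14−(-12))² + (14−(-13))² = 4 + 729 = 733
|QP7|² = (-14−(-1))² + (14−(-6))² = 169 + 400 = 569
|QP8|² = (-14−4)² + (14−6)² = 324 + 64 = 388
Sorted ascending: P3, P1, P5, … — the second-nearest is P1.

P1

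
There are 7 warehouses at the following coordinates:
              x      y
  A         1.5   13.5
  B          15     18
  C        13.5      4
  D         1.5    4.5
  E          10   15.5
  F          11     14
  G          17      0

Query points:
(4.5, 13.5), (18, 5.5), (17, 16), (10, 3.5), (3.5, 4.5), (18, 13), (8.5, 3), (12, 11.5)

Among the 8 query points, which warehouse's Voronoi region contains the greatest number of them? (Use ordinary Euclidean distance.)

C

(4.5, 13.5) — d² to each: A:9, B:130.5, C:171.25, D:90, E:34.25, F:42.5, G:338.5 → nearest is A
(18, 5.5) — d² to each: A:336.25, B:165.25, C:22.5, D:273.25, E:164, F:121.25, G:31.25 → nearest is C
(17, 16) — d² to each: A:246.5, B:8, C:156.25, D:372.5, E:49.25, F:40, G:256 → nearest is B
(10, 3.5) — d² to each: A:172.25, B:235.25, C:12.5, D:73.25, E:144, F:111.25, G:61.25 → nearest is C
(3.5, 4.5) — d² to each: A:85, B:314.5, C:100.25, D:4, E:163.25, F:146.5, G:202.5 → nearest is D
(18, 13) — d² to each: A:272.5, B:34, C:101.25, D:344.5, E:70.25, F:50, G:170 → nearest is B
(8.5, 3) — d² to each: A:159.25, B:267.25, C:26, D:51.25, E:158.5, F:127.25, G:81.25 → nearest is C
(12, 11.5) — d² to each: A:114.25, B:51.25, C:58.5, D:159.25, E:20, F:7.25, G:157.25 → nearest is F
Tally — A:1, B:2, C:3, D:1, F:1. C captures the most (3).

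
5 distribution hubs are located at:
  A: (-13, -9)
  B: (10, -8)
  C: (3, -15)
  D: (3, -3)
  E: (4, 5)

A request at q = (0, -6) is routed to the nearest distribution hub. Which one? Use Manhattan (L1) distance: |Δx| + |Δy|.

D

d(q,A) = |0−(-13)| + |-6−(-9)| = 13 + 3 = 16
d(q,B) = |0−10| + |-6−(-8)| = 10 + 2 = 12
d(q,C) = |0−3| + |-6−(-15)| = 3 + 9 = 12
d(q,D) = |0−3| + |-6−(-3)| = 3 + 3 = 6
d(q,E) = |0−4| + |-6−5| = 4 + 11 = 15
The smallest is to D, so q lies in the Voronoi region of D.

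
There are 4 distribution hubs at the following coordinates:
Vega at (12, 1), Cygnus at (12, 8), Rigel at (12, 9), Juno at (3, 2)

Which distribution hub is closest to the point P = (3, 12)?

Rigel

Squared Euclidean distances:
d²(P, Vega) = (3−12)² + (12−1)² = 81 + 121 = 202
d²(P, Cygnus) = (3−12)² + (12−8)² = 81 + 16 = 97
d²(P, Rigel) = (3−12)² + (12−9)² = 81 + 9 = 90
d²(P, Juno) = (3−3)² + (12−2)² = 0 + 100 = 100
Minimum is at Rigel.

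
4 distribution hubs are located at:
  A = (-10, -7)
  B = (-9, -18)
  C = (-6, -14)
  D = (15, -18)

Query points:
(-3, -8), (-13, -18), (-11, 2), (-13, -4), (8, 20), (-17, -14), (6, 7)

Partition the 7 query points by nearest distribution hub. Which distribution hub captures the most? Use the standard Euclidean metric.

(-3, -8) — d² to each: A:50, B:136, C:45, D:424 → nearest is C
(-13, -18) — d² to each: A:130, B:16, C:65, D:784 → nearest is B
(-11, 2) — d² to each: A:82, B:404, C:281, D:1076 → nearest is A
(-13, -4) — d² to each: A:18, B:212, C:149, D:980 → nearest is A
(8, 20) — d² to each: A:1053, B:1733, C:1352, D:1493 → nearest is A
(-17, -14) — d² to each: A:98, B:80, C:121, D:1040 → nearest is B
(6, 7) — d² to each: A:452, B:850, C:585, D:706 → nearest is A
Tally — A:4, B:2, C:1. A captures the most (4).

A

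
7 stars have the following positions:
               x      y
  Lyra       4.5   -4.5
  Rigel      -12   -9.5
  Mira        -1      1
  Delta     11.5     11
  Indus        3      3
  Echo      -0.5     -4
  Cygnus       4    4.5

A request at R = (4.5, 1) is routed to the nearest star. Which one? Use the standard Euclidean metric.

Since √ is increasing, it suffices to compare squared distances:
d²(R, Lyra) = (4.5−4.5)² + (1−(-4.5))² = 0 + 30.25 = 30.25
d²(R, Rigel) = (4.5−(-12))² + (1−(-9.5))² = 272.25 + 110.25 = 382.5
d²(R, Mira) = (4.5−(-1))² + (1−1)² = 30.25 + 0 = 30.25
d²(R, Delta) = (4.5−11.5)² + (1−11)² = 49 + 100 = 149
d²(R, Indus) = (4.5−3)² + (1−3)² = 2.25 + 4 = 6.25
d²(R, Echo) = (4.5−(-0.5))² + (1−(-4))² = 25 + 25 = 50
d²(R, Cygnus) = (4.5−4)² + (1−4.5)² = 0.25 + 12.25 = 12.5
Minimum is at Indus.

Indus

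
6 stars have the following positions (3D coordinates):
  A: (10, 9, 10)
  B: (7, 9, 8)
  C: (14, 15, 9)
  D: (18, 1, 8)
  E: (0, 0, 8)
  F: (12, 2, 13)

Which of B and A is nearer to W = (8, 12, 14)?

Compare squared distances:
|WB|² = (8−7)² + (12−9)² + (14−8)² = 1 + 9 + 36 = 46
|WA|² = (8−10)² + (12−9)² + (14−10)² = 4 + 9 + 16 = 29
46 > 29, so A is closer.

A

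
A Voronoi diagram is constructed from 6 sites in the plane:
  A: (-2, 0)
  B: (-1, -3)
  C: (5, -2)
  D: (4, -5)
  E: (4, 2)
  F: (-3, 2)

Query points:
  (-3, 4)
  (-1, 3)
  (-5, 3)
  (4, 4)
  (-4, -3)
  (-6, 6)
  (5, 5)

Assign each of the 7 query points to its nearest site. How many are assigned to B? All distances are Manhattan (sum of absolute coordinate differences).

(-3, 4) — d to each: A:5, B:9, C:14, D:16, E:9, F:2 → nearest is F
(-1, 3) — d to each: A:4, B:6, C:11, D:13, E:6, F:3 → nearest is F
(-5, 3) — d to each: A:6, B:10, C:15, D:17, E:10, F:3 → nearest is F
(4, 4) — d to each: A:10, B:12, C:7, D:9, E:2, F:9 → nearest is E
(-4, -3) — d to each: A:5, B:3, C:10, D:10, E:13, F:6 → nearest is B
(-6, 6) — d to each: A:10, B:14, C:19, D:21, E:14, F:7 → nearest is F
(5, 5) — d to each: A:12, B:14, C:7, D:11, E:4, F:11 → nearest is E
1 of the 7 points has B as nearest.

1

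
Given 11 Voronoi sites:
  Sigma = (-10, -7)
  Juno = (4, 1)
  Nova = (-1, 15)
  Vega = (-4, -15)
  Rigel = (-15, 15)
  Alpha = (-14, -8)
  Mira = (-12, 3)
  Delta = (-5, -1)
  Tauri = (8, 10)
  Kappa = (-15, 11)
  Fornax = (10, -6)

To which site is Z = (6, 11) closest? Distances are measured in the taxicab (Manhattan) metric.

Tauri

d(Z, Sigma) = 16 + 18 = 34
d(Z, Juno) = 2 + 10 = 12
d(Z, Nova) = 7 + 4 = 11
d(Z, Vega) = 10 + 26 = 36
d(Z, Rigel) = 21 + 4 = 25
d(Z, Alpha) = 20 + 19 = 39
d(Z, Mira) = 18 + 8 = 26
d(Z, Delta) = 11 + 12 = 23
d(Z, Tauri) = 2 + 1 = 3
d(Z, Kappa) = 21 + 0 = 21
d(Z, Fornax) = 4 + 17 = 21
The smallest is to Tauri, so Z lies in the Voronoi region of Tauri.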